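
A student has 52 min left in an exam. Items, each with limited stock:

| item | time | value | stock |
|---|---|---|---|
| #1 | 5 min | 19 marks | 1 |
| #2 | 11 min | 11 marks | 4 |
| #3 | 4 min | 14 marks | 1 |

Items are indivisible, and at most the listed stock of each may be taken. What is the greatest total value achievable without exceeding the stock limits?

Top feasible selections:
- 1×#1 + 3×#2 + 1×#3: time 42, value 66
- 1×#1 + 4×#2: time 49, value 63
- 4×#2 + 1×#3: time 48, value 58
- 1×#1 + 2×#2 + 1×#3: time 31, value 55
Best: 66 marks.

66 marks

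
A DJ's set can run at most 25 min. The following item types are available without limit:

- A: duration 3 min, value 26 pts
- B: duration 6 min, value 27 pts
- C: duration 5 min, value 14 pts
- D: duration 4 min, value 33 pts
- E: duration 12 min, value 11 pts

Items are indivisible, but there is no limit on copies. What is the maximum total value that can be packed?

215 pts

Best value-per-unit is A at 26/3; filling with it alone gives 8×26 = 208.
Optimal mix: 7×A + 1×D → duration 25, value 215.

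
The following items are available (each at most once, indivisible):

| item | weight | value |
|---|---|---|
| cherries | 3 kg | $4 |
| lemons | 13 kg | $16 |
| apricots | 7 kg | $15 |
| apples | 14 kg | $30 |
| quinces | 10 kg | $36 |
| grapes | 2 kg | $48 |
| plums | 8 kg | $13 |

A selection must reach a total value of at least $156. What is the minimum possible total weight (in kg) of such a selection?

54

Subsets with value ≥ 156, sorted by total weight:
- lemons+apricots+apples+quinces+grapes+plums: weight 54, value 158
- cherries+lemons+apricots+apples+quinces+grapes+plums: weight 57, value 162
Minimum weight: 54 kg.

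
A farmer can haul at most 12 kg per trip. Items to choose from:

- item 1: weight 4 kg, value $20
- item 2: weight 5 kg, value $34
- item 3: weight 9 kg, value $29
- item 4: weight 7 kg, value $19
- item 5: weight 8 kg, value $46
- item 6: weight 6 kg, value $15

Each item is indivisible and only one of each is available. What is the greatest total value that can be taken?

$66

Check high-value combinations within 12 kg:
- item 1+item 5: weight 4+8=12, value 20+46=66
- item 1+item 2: weight 4+5=9, value 20+34=54
- item 2+item 4: weight 5+7=12, value 34+19=53
- item 2+item 6: weight 5+6=11, value 34+15=49
- item 5: weight 8, value 46
Best: $66.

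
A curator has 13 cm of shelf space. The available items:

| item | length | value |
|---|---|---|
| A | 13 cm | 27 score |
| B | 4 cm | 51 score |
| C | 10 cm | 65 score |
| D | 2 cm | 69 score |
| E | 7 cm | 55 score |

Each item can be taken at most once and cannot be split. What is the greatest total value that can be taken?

Check high-value combinations within 13 cm:
- B+D+E: length 4+2+7=13, value 51+69+55=175
- C+D: length 10+2=12, value 65+69=134
- D+E: length 2+7=9, value 69+55=124
Best: 175 score.

175 score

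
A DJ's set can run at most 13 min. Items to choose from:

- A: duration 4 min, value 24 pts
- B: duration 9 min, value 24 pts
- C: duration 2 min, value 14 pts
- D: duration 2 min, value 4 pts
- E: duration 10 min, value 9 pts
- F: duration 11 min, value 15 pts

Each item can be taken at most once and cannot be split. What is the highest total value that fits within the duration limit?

48 pts

Check high-value combinations within 13 min:
- A+B: duration 4+9=13, value 24+24=48
- A+C+D: duration 4+2+2=8, value 24+14+4=42
- B+C+D: duration 9+2+2=13, value 24+14+4=42
Best: 48 pts.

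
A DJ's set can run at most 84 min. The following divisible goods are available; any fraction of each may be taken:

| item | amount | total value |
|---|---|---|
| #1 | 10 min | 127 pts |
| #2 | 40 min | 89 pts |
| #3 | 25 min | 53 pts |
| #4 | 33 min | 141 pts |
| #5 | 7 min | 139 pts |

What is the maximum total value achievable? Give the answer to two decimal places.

482.65

Take in order of value per unit:
- #5 (139/7 per unit): all 7 → value 139, running total 139.00
- #1 (127/10 per unit): all 10 → value 127, running total 266.00
- #4 (141/33 per unit): all 33 → value 141, running total 407.00
- #2 (89/40 per unit): 34 of 40 → value 34×89/40 = 75.6500, running total 482.65
Total 482.65.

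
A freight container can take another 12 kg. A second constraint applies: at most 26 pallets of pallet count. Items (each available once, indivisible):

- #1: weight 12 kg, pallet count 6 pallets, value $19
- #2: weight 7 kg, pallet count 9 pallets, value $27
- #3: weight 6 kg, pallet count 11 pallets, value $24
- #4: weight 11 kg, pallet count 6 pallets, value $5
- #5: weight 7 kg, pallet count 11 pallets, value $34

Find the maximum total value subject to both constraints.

$34

Feasible sets respecting both limits:
- #5: weight 7, pallet count 11, value 34
- #2: weight 7, pallet count 9, value 27
- #3: weight 6, pallet count 11, value 24
Best: $34.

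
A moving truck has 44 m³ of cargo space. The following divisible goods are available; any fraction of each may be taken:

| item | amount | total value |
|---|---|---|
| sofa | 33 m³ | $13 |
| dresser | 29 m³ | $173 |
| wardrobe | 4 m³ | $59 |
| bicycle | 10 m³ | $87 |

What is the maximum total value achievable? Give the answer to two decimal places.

319.39

Take in order of value per unit:
- wardrobe (59/4 per unit): all 4 → value 59, running total 59.00
- bicycle (87/10 per unit): all 10 → value 87, running total 146.00
- dresser (173/29 per unit): all 29 → value 173, running total 319.00
- sofa (13/33 per unit): 1 of 33 → value 1×13/33 = 0.3939, running total 319.39
Total 319.39.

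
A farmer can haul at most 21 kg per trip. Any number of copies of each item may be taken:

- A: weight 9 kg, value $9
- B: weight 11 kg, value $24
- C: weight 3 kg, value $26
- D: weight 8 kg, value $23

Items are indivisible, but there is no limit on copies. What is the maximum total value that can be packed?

Best value-per-unit is C at 26/3, and filling with it alone uses weight 7×3=21. No mix of the others beats 7×26 = 182.

$182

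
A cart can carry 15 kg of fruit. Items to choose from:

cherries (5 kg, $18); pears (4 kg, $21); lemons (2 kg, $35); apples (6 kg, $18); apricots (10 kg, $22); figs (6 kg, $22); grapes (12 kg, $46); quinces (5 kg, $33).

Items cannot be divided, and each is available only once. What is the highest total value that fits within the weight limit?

Check high-value combinations within 15 kg:
- lemons+figs+quinces: weight 2+6+5=13, value 35+22+33=90
- pears+lemons+quinces: weight 4+2+5=11, value 21+35+33=89
- cherries+lemons+quinces: weight 5+2+5=12, value 18+35+33=86
- lemons+apples+quinces: weight 2+6+5=13, value 35+18+33=86
Best: $90.

$90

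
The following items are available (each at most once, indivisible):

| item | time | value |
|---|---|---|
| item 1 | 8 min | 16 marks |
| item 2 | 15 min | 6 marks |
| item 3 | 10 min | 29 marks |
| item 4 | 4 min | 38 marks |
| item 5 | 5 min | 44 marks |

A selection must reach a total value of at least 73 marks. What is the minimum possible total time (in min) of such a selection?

Subsets with value ≥ 73, sorted by total time:
- item 4+item 5: time 9, value 82
- item 3+item 5: time 15, value 73
- item 1+item 4+item 5: time 17, value 98
Minimum time: 9 min.

9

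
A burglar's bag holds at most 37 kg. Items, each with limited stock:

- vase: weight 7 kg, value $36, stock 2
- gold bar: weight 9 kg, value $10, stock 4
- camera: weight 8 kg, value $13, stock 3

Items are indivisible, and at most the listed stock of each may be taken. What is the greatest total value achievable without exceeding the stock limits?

Top feasible selections:
- 2×vase + 2×camera: weight 30, value 98
- 2×vase + 1×gold bar + 1×camera: weight 31, value 95
Best: $98.

$98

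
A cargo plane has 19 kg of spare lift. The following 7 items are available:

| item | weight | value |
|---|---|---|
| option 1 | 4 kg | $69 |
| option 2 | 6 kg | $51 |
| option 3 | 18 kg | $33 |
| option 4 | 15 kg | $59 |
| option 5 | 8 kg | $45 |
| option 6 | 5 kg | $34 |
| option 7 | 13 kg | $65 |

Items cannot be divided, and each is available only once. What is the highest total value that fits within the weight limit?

This is a 0/1 knapsack; check combinations near the capacity.
- option 1+option 2+option 5: weight 4+6+8=18, value 69+51+45=165
- option 1+option 2+option 6: weight 4+6+5=15, value 69+51+34=154
- option 1+option 5+option 6: weight 4+8+5=17, value 69+45+34=148
Best: $165.

$165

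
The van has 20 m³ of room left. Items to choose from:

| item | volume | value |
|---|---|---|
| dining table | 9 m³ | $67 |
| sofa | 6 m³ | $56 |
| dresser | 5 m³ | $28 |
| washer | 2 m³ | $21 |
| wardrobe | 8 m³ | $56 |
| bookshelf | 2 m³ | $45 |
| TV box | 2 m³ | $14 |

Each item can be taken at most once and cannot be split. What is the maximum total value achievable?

$192

Check high-value combinations within 20 m³:
- sofa+washer+wardrobe+bookshelf+TV box: volume 6+2+8+2+2=20, value 56+21+56+45+14=192
- dining table+sofa+washer+bookshelf: volume 9+6+2+2=19, value 67+56+21+45=189
- dining table+sofa+bookshelf+TV box: volume 9+6+2+2=19, value 67+56+45+14=182
- sofa+washer+wardrobe+bookshelf: volume 6+2+8+2=18, value 56+21+56+45=178
- dining table+dresser+washer+bookshelf+TV box: volume 9+5+2+2+2=20, value 67+28+21+45+14=175
Best: $192.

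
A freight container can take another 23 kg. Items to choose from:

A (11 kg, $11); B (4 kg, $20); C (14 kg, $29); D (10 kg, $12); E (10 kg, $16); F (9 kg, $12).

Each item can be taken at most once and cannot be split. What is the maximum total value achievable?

Check high-value combinations within 23 kg:
- B+C: weight 4+14=18, value 20+29=49
- B+E+F: weight 4+10+9=23, value 20+16+12=48
- B+D+F: weight 4+10+9=23, value 20+12+12=44
- C+F: weight 14+9=23, value 29+12=41
- B+E: weight 4+10=14, value 20+16=36
Best: $49.

$49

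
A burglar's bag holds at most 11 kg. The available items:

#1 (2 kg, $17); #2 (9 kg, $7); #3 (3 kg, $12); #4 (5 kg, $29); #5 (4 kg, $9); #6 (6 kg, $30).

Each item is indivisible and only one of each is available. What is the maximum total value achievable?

$59

Check high-value combinations within 11 kg:
- #1+#3+#6: weight 2+3+6=11, value 17+12+30=59
- #4+#6: weight 5+6=11, value 29+30=59
- #1+#3+#4: weight 2+3+5=10, value 17+12+29=58
- #1+#4+#5: weight 2+5+4=11, value 17+29+9=55
Best: $59.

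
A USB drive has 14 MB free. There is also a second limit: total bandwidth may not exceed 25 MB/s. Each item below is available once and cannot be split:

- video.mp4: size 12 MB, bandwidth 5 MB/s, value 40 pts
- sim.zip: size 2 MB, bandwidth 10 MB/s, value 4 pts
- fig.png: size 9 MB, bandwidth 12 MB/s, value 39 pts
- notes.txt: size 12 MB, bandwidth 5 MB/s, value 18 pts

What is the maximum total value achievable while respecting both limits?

Feasible sets respecting both limits:
- video.mp4+sim.zip: size 14, bandwidth 15, value 44
- sim.zip+fig.png: size 11, bandwidth 22, value 43
- video.mp4: size 12, bandwidth 5, value 40
Best: 44 pts.

44 pts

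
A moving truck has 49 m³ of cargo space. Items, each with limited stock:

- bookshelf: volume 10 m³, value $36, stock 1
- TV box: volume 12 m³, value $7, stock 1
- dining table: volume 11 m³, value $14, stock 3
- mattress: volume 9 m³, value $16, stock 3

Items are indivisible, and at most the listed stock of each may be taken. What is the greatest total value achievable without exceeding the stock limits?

$98

Best selections within volume 49 and stock limits:
- 1×bookshelf + 1×dining table + 3×mattress: volume 48, value 98
- 1×bookshelf + 1×TV box + 3×mattress: volume 49, value 91
- 1×bookshelf + 3×mattress: volume 37, value 84
- 1×bookshelf + 1×dining table + 2×mattress: volume 39, value 82
Best: $98.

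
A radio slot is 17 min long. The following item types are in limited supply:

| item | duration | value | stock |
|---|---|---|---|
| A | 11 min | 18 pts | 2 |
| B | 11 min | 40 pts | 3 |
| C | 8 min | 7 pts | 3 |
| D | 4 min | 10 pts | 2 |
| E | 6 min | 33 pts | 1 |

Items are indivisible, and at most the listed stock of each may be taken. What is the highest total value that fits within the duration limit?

73 pts

Top feasible selections:
- 1×B + 1×E: duration 17, value 73
- 2×D + 1×E: duration 14, value 53
- 1×A + 1×E: duration 17, value 51
Best: 73 pts.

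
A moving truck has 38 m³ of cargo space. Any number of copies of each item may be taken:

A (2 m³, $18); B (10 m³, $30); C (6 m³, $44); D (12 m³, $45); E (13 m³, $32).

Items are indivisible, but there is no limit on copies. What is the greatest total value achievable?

$342

Best value-per-unit is A at 18/2, and filling with it alone uses volume 19×2=38. No mix of the others beats 19×18 = 342.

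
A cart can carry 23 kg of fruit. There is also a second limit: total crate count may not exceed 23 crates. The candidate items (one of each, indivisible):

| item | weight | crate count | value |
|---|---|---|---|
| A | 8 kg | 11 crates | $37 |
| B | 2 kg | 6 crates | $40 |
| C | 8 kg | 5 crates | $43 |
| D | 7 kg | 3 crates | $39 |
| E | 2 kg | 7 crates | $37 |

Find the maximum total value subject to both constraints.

Feasible sets respecting both limits:
- B+C+D+E: weight 19, crate count 21, value 159
- B+C+D: weight 17, crate count 14, value 122
- A+B+C: weight 18, crate count 22, value 120
- B+C+E: weight 12, crate count 18, value 120
Best: $159.

$159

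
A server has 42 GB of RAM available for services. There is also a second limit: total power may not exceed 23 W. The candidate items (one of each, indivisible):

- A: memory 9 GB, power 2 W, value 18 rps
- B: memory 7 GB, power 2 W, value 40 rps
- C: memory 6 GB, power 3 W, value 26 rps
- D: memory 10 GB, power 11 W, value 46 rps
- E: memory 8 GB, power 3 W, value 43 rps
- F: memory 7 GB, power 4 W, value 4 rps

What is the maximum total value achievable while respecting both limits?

173 rps

Feasible sets respecting both limits:
- A+B+C+D+E: memory 40, power 21, value 173
- B+C+D+E+F: memory 38, power 23, value 159
- B+C+D+E: memory 31, power 19, value 155
Best: 173 rps.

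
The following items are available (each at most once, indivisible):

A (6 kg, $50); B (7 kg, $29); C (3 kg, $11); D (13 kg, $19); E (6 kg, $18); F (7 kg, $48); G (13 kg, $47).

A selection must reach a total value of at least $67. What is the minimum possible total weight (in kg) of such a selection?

12

Subsets with value ≥ 67, sorted by total weight:
- A+E: weight 12, value 68
- A+F: weight 13, value 98
- A+B: weight 13, value 79
Minimum weight: 12 kg.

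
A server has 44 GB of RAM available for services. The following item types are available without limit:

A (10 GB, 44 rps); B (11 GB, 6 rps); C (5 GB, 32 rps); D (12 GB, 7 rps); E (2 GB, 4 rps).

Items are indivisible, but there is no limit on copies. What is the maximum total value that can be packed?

264 rps

Best value-per-unit is C at 32/5; filling with it alone gives 8×32 = 256.
Optimal mix: 8×C + 2×E → memory 44, value 264.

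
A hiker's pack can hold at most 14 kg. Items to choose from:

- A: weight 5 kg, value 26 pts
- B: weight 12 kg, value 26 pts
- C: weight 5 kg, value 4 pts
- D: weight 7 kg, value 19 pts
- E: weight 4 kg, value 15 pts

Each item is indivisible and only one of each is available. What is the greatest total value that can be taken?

Check high-value combinations within 14 kg:
- A+D: weight 5+7=12, value 26+19=45
- A+C+E: weight 5+5+4=14, value 26+4+15=45
- A+E: weight 5+4=9, value 26+15=41
- D+E: weight 7+4=11, value 19+15=34
Best: 45 pts.

45 pts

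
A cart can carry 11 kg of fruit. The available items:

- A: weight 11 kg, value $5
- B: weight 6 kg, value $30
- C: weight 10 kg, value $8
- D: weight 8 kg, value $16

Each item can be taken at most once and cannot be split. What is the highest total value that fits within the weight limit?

Check high-value combinations within 11 kg:
- B: weight 6, value 30
- D: weight 8, value 16
- C: weight 10, value 8
Best: $30.

$30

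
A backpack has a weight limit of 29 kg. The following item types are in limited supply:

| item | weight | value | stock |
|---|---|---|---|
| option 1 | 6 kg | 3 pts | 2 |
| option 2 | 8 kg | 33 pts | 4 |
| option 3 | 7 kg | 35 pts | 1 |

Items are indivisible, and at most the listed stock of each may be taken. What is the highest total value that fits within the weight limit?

Best selections within weight 29 and stock limits:
- 1×option 1 + 2×option 2 + 1×option 3: weight 29, value 104
- 2×option 2 + 1×option 3: weight 23, value 101
Best: 104 pts.

104 pts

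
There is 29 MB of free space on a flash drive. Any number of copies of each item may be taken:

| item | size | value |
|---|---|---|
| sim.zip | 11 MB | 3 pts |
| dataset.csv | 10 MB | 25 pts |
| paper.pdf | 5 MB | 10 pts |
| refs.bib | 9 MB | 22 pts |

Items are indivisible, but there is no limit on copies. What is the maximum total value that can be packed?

Best value-per-unit is dataset.csv at 25/10; filling with it alone gives 2×25 = 50.
Optimal mix: 2×dataset.csv + 1×refs.bib → size 29, value 72.

72 pts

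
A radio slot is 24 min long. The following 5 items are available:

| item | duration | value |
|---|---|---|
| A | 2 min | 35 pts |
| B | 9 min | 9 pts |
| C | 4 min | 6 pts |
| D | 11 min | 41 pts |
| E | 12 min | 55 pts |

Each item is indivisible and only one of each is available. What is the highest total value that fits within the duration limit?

99 pts

Check high-value combinations within 24 min:
- A+B+E: duration 2+9+12=23, value 35+9+55=99
- A+C+E: duration 2+4+12=18, value 35+6+55=96
- D+E: duration 11+12=23, value 41+55=96
Best: 99 pts.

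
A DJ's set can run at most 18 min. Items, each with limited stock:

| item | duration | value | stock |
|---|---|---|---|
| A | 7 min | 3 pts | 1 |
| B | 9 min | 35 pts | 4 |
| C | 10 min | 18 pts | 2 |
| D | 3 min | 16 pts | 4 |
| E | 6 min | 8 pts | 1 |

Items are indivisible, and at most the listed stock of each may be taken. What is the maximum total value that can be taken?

Top feasible selections:
- 1×B + 3×D: duration 18, value 83
- 4×D + 1×E: duration 18, value 72
Best: 83 pts.

83 pts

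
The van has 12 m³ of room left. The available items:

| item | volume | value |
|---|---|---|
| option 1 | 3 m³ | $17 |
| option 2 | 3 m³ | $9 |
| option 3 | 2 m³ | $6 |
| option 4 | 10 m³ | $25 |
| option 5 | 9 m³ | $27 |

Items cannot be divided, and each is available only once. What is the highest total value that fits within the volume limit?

Check high-value combinations within 12 m³:
- option 1+option 5: volume 3+9=12, value 17+27=44
- option 2+option 5: volume 3+9=12, value 9+27=36
- option 3+option 5: volume 2+9=11, value 6+27=33
- option 1+option 2+option 3: volume 3+3+2=8, value 17+9+6=32
- option 3+option 4: volume 2+10=12, value 6+25=31
Best: $44.

$44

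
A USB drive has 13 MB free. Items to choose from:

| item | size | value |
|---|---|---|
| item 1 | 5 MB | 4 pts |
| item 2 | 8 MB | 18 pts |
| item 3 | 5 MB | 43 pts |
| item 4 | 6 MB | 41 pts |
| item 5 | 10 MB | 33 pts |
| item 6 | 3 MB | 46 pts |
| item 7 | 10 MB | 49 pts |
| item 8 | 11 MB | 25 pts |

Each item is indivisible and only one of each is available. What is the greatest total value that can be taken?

Check high-value combinations within 13 MB:
- item 6+item 7: size 3+10=13, value 46+49=95
- item 1+item 3+item 6: size 5+5+3=13, value 4+43+46=93
- item 3+item 6: size 5+3=8, value 43+46=89
Best: 95 pts.

95 pts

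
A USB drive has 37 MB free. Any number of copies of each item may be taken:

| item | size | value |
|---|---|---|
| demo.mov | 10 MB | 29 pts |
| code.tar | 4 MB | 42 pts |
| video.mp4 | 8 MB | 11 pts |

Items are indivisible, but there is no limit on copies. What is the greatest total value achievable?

Best value-per-unit is code.tar at 42/4, and filling with it alone uses size 9×4=36. No mix of the others beats 9×42 = 378.

378 pts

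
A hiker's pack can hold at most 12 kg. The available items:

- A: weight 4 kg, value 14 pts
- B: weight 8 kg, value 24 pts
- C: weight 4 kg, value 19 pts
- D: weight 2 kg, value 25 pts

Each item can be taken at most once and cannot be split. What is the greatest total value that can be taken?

58 pts

Check high-value combinations within 12 kg:
- A+C+D: weight 4+4+2=10, value 14+19+25=58
- B+D: weight 8+2=10, value 24+25=49
- C+D: weight 4+2=6, value 19+25=44
- B+C: weight 8+4=12, value 24+19=43
- A+D: weight 4+2=6, value 14+25=39
Best: 58 pts.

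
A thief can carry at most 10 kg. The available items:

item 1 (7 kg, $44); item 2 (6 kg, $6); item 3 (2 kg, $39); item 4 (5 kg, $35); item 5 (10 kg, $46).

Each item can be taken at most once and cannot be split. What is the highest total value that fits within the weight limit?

Check high-value combinations within 10 kg:
- item 1+item 3: weight 7+2=9, value 44+39=83
- item 3+item 4: weight 2+5=7, value 39+35=74
- item 5: weight 10, value 46
- item 2+item 3: weight 6+2=8, value 6+39=45
- item 1: weight 7, value 44
Best: $83.

$83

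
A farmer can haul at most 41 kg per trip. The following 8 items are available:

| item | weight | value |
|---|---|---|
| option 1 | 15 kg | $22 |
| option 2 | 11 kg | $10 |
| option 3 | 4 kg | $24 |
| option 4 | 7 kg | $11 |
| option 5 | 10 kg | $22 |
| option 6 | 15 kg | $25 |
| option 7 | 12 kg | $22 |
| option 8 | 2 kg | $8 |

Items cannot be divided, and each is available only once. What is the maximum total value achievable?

$93

Check high-value combinations within 41 kg:
- option 3+option 5+option 6+option 7: weight 4+10+15+12=41, value 24+22+25+22=93
- option 3+option 4+option 5+option 6+option 8: weight 4+7+10+15+2=38, value 24+11+22+25+8=90
- option 3+option 4+option 6+option 7+option 8: weight 4+7+15+12+2=40, value 24+11+25+22+8=90
- option 1+option 3+option 5+option 7: weight 15+4+10+12=41, value 22+24+22+22=90
Best: $93.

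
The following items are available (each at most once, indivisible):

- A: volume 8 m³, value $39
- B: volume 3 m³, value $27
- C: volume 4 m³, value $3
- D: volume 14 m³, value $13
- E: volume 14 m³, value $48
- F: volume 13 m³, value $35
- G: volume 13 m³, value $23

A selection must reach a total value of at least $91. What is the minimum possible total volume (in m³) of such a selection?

Subsets with value ≥ 91, sorted by total volume:
- A+B+F: volume 24, value 101
- A+B+E: volume 25, value 114
Minimum volume: 24 m³.

24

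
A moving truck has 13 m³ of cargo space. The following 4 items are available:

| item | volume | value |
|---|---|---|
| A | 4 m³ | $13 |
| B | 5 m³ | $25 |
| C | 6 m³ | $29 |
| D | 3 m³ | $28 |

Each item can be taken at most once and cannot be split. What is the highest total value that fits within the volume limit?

$70

Check high-value combinations within 13 m³:
- A+C+D: volume 4+6+3=13, value 13+29+28=70
- A+B+D: volume 4+5+3=12, value 13+25+28=66
- C+D: volume 6+3=9, value 29+28=57
- B+C: volume 5+6=11, value 25+29=54
- B+D: volume 5+3=8, value 25+28=53
Best: $70.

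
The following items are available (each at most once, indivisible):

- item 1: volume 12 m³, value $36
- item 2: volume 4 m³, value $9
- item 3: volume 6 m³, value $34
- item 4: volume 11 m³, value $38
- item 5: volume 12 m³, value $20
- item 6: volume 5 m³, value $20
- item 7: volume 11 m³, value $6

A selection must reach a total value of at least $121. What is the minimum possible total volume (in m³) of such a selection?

Subsets with value ≥ 121, sorted by total volume:
- item 1+item 3+item 4+item 6: volume 34, value 128
- item 1+item 2+item 3+item 4+item 6: volume 38, value 137
- item 2+item 3+item 4+item 5+item 6: volume 38, value 121
- item 1+item 3+item 4+item 5: volume 41, value 128
Minimum volume: 34 m³.

34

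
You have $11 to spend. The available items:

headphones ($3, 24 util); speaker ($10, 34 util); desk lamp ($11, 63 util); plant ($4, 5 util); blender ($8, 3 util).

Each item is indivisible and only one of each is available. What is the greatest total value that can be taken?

63 util

This is a 0/1 knapsack; check combinations near the capacity.
- desk lamp: cost 11, value 63
- speaker: cost 10, value 34
- headphones+plant: cost 3+4=7, value 24+5=29
- headphones+blender: cost 3+8=11, value 24+3=27
- headphones: cost 3, value 24
Best: 63 util.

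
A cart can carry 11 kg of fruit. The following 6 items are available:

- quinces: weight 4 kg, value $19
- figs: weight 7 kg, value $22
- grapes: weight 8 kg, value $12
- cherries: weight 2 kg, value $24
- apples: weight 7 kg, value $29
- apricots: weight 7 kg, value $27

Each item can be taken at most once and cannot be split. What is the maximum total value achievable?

Check high-value combinations within 11 kg:
- cherries+apples: weight 2+7=9, value 24+29=53
- cherries+apricots: weight 2+7=9, value 24+27=51
- quinces+apples: weight 4+7=11, value 19+29=48
Best: $53.

$53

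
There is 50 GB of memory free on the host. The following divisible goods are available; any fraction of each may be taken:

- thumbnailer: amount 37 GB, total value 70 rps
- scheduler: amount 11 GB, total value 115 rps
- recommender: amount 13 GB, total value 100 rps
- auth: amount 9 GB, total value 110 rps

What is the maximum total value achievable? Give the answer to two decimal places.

Take in order of value per unit:
- auth (110/9 per unit): all 9 → value 110, running total 110.00
- scheduler (115/11 per unit): all 11 → value 115, running total 225.00
- recommender (100/13 per unit): all 13 → value 100, running total 325.00
- thumbnailer (70/37 per unit): 17 of 37 → value 17×70/37 = 32.1622, running total 357.16
Total 357.16.

357.16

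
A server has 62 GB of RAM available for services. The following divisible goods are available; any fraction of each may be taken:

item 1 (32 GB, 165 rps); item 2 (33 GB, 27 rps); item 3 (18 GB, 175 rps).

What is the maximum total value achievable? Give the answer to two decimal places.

349.82

Take in order of value per unit:
- item 3 (175/18 per unit): all 18 → value 175, running total 175.00
- item 1 (165/32 per unit): all 32 → value 165, running total 340.00
- item 2 (27/33 per unit): 12 of 33 → value 12×27/33 = 9.8182, running total 349.82
Total 349.82.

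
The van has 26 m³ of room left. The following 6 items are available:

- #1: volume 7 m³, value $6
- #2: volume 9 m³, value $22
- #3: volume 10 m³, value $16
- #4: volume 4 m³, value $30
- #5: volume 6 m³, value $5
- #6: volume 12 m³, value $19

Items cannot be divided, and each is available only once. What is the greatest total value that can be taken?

Check high-value combinations within 26 m³:
- #2+#4+#6: volume 9+4+12=25, value 22+30+19=71
- #2+#3+#4: volume 9+10+4=23, value 22+16+30=68
- #3+#4+#6: volume 10+4+12=26, value 16+30+19=65
- #1+#2+#4+#5: volume 7+9+4+6=26, value 6+22+30+5=63
Best: $71.

$71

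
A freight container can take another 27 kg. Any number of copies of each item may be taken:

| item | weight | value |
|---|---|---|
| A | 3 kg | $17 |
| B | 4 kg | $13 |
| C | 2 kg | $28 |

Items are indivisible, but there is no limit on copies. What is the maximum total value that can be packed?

$364

Best value-per-unit is C at 28/2, and filling with it alone uses weight 13×2=26. No mix of the others beats 13×28 = 364.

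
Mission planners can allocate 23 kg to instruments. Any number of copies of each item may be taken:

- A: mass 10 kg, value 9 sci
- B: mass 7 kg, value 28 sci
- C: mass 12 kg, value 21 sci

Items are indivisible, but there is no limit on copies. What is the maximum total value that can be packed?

84 sci

Best value-per-unit is B at 28/7, and filling with it alone uses mass 3×7=21. No mix of the others beats 3×28 = 84.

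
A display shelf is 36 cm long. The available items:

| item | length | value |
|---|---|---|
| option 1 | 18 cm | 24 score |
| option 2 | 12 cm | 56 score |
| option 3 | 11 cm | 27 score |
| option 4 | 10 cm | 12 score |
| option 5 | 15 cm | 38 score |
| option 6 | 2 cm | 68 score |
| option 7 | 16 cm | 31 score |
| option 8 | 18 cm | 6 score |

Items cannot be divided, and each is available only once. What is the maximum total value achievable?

Check high-value combinations within 36 cm:
- option 2+option 3+option 4+option 6: length 12+11+10+2=35, value 56+27+12+68=163
- option 2+option 5+option 6: length 12+15+2=29, value 56+38+68=162
- option 2+option 6+option 7: length 12+2+16=30, value 56+68+31=155
Best: 163 score.

163 score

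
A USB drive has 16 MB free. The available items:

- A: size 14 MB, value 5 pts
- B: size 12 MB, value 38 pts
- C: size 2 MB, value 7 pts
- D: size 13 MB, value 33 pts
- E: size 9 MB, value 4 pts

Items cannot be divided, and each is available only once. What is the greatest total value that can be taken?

45 pts

Check high-value combinations within 16 MB:
- B+C: size 12+2=14, value 38+7=45
- C+D: size 2+13=15, value 7+33=40
- B: size 12, value 38
- D: size 13, value 33
Best: 45 pts.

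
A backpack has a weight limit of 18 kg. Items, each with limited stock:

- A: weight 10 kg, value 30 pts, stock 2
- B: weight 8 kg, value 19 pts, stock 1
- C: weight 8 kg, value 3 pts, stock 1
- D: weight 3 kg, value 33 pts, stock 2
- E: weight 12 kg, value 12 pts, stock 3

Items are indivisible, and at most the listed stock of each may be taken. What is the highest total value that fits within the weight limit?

96 pts

Best selections within weight 18 and stock limits:
- 1×A + 2×D: weight 16, value 96
- 1×B + 2×D: weight 14, value 85
Best: 96 pts.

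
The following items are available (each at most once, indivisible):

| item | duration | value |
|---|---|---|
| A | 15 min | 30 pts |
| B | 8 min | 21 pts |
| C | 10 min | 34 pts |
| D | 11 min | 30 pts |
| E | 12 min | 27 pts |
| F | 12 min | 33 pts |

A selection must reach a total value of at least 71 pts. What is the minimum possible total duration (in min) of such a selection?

Subsets with value ≥ 71, sorted by total duration:
- B+C+D: duration 29, value 85
- B+C+F: duration 30, value 88
- B+C+E: duration 30, value 82
- B+D+F: duration 31, value 84
Minimum duration: 29 min.

29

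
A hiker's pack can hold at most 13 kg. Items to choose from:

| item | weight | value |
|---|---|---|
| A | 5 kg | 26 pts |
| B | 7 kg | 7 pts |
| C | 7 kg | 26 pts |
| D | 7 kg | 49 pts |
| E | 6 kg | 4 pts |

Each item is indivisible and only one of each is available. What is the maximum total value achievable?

Check high-value combinations within 13 kg:
- A+D: weight 5+7=12, value 26+49=75
- D+E: weight 7+6=13, value 49+4=53
- A+C: weight 5+7=12, value 26+26=52
- D: weight 7, value 49
- A+B: weight 5+7=12, value 26+7=33
Best: 75 pts.

75 pts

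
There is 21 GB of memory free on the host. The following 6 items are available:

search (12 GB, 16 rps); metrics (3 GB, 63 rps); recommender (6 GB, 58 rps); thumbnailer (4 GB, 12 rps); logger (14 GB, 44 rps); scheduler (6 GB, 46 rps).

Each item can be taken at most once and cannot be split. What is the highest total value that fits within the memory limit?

This is a 0/1 knapsack; check combinations near the capacity.
- metrics+recommender+thumbnailer+scheduler: memory 3+6+4+6=19, value 63+58+12+46=179
- metrics+recommender+scheduler: memory 3+6+6=15, value 63+58+46=167
- search+metrics+recommender: memory 12+3+6=21, value 16+63+58=137
- metrics+recommender+thumbnailer: memory 3+6+4=13, value 63+58+12=133
Best: 179 rps.

179 rps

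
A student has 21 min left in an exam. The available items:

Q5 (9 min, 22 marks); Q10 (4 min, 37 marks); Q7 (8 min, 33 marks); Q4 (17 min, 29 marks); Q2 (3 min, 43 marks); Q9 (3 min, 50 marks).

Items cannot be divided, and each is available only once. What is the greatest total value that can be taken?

163 marks

Check high-value combinations within 21 min:
- Q10+Q7+Q2+Q9: time 4+8+3+3=18, value 37+33+43+50=163
- Q5+Q10+Q2+Q9: time 9+4+3+3=19, value 22+37+43+50=152
- Q10+Q2+Q9: time 4+3+3=10, value 37+43+50=130
- Q7+Q2+Q9: time 8+3+3=14, value 33+43+50=126
Best: 163 marks.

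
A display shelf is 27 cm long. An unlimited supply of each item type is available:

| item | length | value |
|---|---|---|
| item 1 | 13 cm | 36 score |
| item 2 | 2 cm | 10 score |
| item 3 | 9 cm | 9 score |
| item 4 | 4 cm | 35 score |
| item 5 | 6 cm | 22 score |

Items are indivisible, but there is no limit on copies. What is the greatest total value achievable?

220 score

Best value-per-unit is item 4 at 35/4; filling with it alone gives 6×35 = 210.
Optimal mix: 1×item 2 + 6×item 4 → length 26, value 220.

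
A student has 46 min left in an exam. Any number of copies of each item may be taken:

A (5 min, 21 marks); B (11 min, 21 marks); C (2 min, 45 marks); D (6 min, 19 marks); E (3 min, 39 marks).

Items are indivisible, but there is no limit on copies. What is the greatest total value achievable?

1035 marks

Best value-per-unit is C at 45/2, and filling with it alone uses time 23×2=46. No mix of the others beats 23×45 = 1035.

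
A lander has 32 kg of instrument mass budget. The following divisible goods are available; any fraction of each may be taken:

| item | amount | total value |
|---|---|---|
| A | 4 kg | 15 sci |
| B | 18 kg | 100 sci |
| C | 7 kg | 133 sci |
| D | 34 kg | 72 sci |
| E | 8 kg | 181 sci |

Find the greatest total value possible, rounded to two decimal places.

408.44

Take in order of value per unit:
- E (181/8 per unit): all 8 → value 181, running total 181.00
- C (133/7 per unit): all 7 → value 133, running total 314.00
- B (100/18 per unit): 17 of 18 → value 17×100/18 = 94.4444, running total 408.44
Total 408.44.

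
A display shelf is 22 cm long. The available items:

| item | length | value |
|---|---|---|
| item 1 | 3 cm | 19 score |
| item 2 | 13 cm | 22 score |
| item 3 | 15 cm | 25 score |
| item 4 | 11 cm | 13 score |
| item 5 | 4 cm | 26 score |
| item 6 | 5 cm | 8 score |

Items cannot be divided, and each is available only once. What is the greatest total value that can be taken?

70 score

This is a 0/1 knapsack; check combinations near the capacity.
- item 1+item 3+item 5: length 3+15+4=22, value 19+25+26=70
- item 1+item 2+item 5: length 3+13+4=20, value 19+22+26=67
- item 1+item 4+item 5: length 3+11+4=18, value 19+13+26=58
- item 2+item 5+item 6: length 13+4+5=22, value 22+26+8=56
- item 1+item 5+item 6: length 3+4+5=12, value 19+26+8=53
Best: 70 score.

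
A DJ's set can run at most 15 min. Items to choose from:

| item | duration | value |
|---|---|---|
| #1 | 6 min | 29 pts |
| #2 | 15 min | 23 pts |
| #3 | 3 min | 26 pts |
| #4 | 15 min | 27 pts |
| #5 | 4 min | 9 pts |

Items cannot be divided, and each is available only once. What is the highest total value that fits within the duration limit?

64 pts

Check high-value combinations within 15 min:
- #1+#3+#5: duration 6+3+4=13, value 29+26+9=64
- #1+#3: duration 6+3=9, value 29+26=55
- #1+#5: duration 6+4=10, value 29+9=38
Best: 64 pts.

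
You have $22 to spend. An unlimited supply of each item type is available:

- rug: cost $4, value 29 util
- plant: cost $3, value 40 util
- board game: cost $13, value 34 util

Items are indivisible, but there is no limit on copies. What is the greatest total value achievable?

Best value-per-unit is plant at 40/3, and filling with it alone uses cost 7×3=21. No mix of the others beats 7×40 = 280.

280 util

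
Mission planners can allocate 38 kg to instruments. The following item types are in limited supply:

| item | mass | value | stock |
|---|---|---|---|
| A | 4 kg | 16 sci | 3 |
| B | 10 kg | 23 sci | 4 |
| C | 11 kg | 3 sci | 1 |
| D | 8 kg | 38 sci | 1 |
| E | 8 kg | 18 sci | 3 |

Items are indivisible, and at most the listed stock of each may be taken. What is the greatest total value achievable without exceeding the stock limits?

127 sci

Best selections within mass 38 and stock limits:
- 3×A + 1×B + 1×D + 1×E: mass 38, value 127
- 3×A + 1×D + 2×E: mass 36, value 122
- 2×A + 2×B + 1×D: mass 36, value 116
Best: 127 sci.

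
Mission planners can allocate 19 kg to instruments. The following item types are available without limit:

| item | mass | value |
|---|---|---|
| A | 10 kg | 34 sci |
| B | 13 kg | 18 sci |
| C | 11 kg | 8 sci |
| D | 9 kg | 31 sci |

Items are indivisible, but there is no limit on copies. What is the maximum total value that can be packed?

65 sci

Best value-per-unit is D at 31/9; filling with it alone gives 2×31 = 62.
Optimal mix: 1×A + 1×D → mass 19, value 65.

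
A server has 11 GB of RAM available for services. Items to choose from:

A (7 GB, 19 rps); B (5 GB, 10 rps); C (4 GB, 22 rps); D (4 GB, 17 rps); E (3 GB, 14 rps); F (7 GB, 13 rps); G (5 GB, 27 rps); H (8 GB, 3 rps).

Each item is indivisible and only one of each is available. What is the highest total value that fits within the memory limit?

Check high-value combinations within 11 GB:
- C+D+E: memory 4+4+3=11, value 22+17+14=53
- C+G: memory 4+5=9, value 22+27=49
- D+G: memory 4+5=9, value 17+27=44
- E+G: memory 3+5=8, value 14+27=41
Best: 53 rps.

53 rps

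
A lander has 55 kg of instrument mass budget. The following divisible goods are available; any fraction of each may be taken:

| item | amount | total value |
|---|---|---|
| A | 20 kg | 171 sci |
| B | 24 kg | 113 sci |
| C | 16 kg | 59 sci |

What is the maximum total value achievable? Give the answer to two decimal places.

324.56

Take in order of value per unit:
- A (171/20 per unit): all 20 → value 171, running total 171.00
- B (113/24 per unit): all 24 → value 113, running total 284.00
- C (59/16 per unit): 11 of 16 → value 11×59/16 = 40.5625, running total 324.56
Total 324.56.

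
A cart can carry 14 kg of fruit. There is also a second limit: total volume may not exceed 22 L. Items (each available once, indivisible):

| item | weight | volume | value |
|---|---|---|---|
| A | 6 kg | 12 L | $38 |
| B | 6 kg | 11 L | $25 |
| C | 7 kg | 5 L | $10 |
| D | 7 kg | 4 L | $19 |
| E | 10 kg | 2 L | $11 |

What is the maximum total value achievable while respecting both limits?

Feasible sets respecting both limits:
- A+D: weight 13, volume 16, value 57
- A+C: weight 13, volume 17, value 48
- B+D: weight 13, volume 15, value 44
Best: $57.

$57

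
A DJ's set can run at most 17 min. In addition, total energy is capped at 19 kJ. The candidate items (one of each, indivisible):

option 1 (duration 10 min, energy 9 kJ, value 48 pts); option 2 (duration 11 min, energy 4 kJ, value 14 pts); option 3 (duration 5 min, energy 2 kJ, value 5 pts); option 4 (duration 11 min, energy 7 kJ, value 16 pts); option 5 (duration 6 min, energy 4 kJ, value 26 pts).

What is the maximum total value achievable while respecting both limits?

74 pts

Feasible sets respecting both limits:
- option 1+option 5: duration 16, energy 13, value 74
- option 1+option 3: duration 15, energy 11, value 53
- option 1: duration 10, energy 9, value 48
- option 4+option 5: duration 17, energy 11, value 42
Best: 74 pts.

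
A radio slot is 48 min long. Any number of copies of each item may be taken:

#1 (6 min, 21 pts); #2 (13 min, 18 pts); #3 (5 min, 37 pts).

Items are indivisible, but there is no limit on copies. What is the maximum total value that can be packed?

333 pts

Best value-per-unit is #3 at 37/5, and filling with it alone uses duration 9×5=45. No mix of the others beats 9×37 = 333.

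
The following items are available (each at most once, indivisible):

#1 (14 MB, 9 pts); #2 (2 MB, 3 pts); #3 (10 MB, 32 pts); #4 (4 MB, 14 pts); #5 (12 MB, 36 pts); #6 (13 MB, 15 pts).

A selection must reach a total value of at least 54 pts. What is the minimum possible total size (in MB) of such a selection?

22

Subsets with value ≥ 54, sorted by total size:
- #3+#5: size 22, value 68
- #2+#3+#5: size 24, value 71
- #3+#4+#5: size 26, value 82
Minimum size: 22 MB.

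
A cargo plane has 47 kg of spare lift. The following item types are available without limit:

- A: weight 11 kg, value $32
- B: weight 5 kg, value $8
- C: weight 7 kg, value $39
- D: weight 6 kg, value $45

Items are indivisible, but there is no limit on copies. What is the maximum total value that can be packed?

Best value-per-unit is D at 45/6; filling with it alone gives 7×45 = 315.
Optimal mix: 1×B + 7×D → weight 47, value 323.

$323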